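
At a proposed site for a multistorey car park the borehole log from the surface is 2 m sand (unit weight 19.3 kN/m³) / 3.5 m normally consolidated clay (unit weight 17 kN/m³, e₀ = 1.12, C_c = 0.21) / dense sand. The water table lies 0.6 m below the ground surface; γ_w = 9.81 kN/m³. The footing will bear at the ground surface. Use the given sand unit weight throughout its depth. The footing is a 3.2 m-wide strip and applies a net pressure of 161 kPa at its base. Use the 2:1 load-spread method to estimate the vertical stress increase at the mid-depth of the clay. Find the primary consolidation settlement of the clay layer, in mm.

S_c ≈ 164 mm

Mid-depth of clay below the ground surface: z = 2 + 3.5/2 = 3.75 m.
Total vertical stress at mid-clay: σ_v = 19.3×2 + 17×1.75 = 68.35 kPa.
Pore pressure: u = 9.81×(3.75 − 0.6) = 30.902 kPa.
Initial effective stress: σ'_0 = σ_v − u = 68.35 − 30.902 = 37.448 kPa.
Stress increase at mid-clay by the 2:1 spreading method:
Δσ = qB/(B+z) = 161×3.2/(3.2+3.75) = 74.129 kPa
Final effective stress: σ'_f = σ'_0 + Δσ = 37.448 + 74.129 = 111.58 kPa.
Normally consolidated clay, so the full stress increment lies on the virgin compression line:
S_c = C_c·H/(1+e₀)·log₁₀(σ'_f/σ'_0) = 0.21×3.5/(1+1.12)×log₁₀(111.58/37.448)
    = 0.3467 × 0.47416 = 0.1644 m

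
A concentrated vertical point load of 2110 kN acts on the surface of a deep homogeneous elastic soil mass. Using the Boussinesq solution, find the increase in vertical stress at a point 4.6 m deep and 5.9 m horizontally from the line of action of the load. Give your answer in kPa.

Δσ_z ≈ 4.18 kPa

Boussinesq vertical stress below a point load on an elastic half-space:
Δσ_z = 3P/(2πz²) · [1 + (r/z)²]^(−5/2)
r/z = 5.9/4.6 = 1.2826; [1+(r/z)²]^(−5/2) = 0.087882.
Δσ_z = 3×2110/(2π×4.6²) × 0.087882 = 47.611 × 0.087882 = 4.184 kPa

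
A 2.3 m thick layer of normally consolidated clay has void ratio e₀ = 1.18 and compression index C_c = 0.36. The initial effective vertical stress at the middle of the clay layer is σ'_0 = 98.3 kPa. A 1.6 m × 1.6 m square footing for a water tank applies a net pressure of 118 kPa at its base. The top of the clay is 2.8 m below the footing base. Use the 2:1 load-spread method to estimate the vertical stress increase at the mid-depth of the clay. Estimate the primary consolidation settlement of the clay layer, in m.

S_c ≈ 0.0157 m

Mid-depth of clay below the footing base: z = 2.8 + 2.3/2 = 3.95 m.
Stress increase at mid-clay by the 2:1 spreading method:
Δσ = qBL/((B+z)(L+z)) = 118×1.6×1.6/((1.6+3.95)(1.6+3.95)) = 9.807 kPa
Final effective stress: σ'_f = σ'_0 + Δσ = 98.3 + 9.807 = 108.11 kPa.
Normally consolidated clay, so the full stress increment lies on the virgin compression line:
S_c = C_c·H/(1+e₀)·log₁₀(σ'_f/σ'_0) = 0.36×2.3/(1+1.18)×log₁₀(108.11/98.3)
    = 0.37982 × 0.041312 = 0.01569 m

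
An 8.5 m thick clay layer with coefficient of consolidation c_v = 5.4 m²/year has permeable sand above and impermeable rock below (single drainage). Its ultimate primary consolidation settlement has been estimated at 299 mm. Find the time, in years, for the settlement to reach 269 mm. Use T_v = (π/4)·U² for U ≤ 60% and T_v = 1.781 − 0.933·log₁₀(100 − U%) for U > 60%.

t ≈ 11.3 years

Drainage path length: H_d = H = 8.5 m (single drainage).
U = S(t)/S_ult = 269/299 = 0.8997.
U > 60%: T_v = 1.781 − 0.933·log₁₀(100 − 89.967) = 0.84665.
t = T_v·H_d²/c_v = 0.84665×8.5²/5.4 = 11.33 years.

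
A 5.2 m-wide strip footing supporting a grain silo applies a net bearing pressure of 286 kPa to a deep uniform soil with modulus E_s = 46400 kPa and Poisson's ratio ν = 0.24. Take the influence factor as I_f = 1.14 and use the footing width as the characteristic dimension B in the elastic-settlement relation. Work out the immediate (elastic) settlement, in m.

Immediate (elastic) settlement: S_e = q·B·(1−ν²)/E_s · I_f.
S_e = 286 × 5.2 × (1 − 0.24²) / 46400 × 1.14
    = 286 × 5.2 × 0.9424 / 46400 × 1.14
    = 0.03443 m

S_e ≈ 0.0344 m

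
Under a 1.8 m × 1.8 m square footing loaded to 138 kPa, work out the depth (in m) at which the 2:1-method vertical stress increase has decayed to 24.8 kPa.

z ≈ 2.45 m

2:1 spreading — at depth z the loaded area has grown by z in each plan dimension:
qB²/(B+z)² = Δσ_z ⇒ z = B(√(q/Δσ_z) − 1) = 1.8×(√(138/24.8) − 1) = 2.446 m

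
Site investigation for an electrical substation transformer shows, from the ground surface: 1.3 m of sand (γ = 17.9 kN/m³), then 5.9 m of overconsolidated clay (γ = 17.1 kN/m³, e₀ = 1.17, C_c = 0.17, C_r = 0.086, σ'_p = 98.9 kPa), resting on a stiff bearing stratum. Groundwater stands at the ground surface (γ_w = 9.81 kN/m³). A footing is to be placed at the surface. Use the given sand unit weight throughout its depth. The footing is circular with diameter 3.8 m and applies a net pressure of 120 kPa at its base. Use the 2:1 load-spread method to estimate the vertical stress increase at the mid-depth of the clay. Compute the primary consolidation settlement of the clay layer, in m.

Mid-depth of clay below the ground surface: z = 1.3 + 5.9/2 = 4.25 m.
Total vertical stress at mid-clay: σ_v = 17.9×1.3 + 17.1×2.95 = 73.715 kPa.
Pore pressure: u = 9.81×(4.25 − 0) = 41.693 kPa.
Initial effective stress: σ'_0 = σ_v − u = 73.715 − 41.693 = 32.022 kPa.
Stress increase at mid-clay by the 2:1 spreading method:
Δσ ≈ qD²/(D+z)² = 120×3.8²/(3.8+4.25)² = 26.74 kPa
Final effective stress: σ'_f = 32.022 + 26.74 = 58.762 kPa.
σ'_f = 58.762 ≤ σ'_p = 98.9 kPa, so the clay remains overconsolidated and only the recompression index applies:
S_c = C_r·H/(1+e₀)·log₁₀(σ'_f/σ'_0) = 0.086×5.9/2.17×log₁₀(58.762/32.022)
    = 0.23383 × 0.26365 = 0.06165 m

S_c ≈ 0.0616 m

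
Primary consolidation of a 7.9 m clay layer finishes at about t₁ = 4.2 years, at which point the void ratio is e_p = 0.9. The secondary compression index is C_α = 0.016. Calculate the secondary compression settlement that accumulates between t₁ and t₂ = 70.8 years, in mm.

S_s ≈ 81.6 mm

Secondary compression: S_s = C_α·H/(1+e_p)·log₁₀(t₂/t₁)
S_s = 0.016×7.9/(1+0.9)×log₁₀(70.8/4.2)
    = 0.06653 × 1.227 = 0.08161 m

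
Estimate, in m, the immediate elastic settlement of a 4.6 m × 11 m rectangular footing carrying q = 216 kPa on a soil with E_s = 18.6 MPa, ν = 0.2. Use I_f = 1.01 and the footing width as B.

S_e ≈ 0.0518 m

Immediate (elastic) settlement: S_e = q·B·(1−ν²)/E_s · I_f.
E_s = 18.6 MPa = 18600 kPa.
S_e = 216 × 4.6 × (1 − 0.2²) / 18600 × 1.01
    = 216 × 4.6 × 0.96 / 18600 × 1.01
    = 0.0518 m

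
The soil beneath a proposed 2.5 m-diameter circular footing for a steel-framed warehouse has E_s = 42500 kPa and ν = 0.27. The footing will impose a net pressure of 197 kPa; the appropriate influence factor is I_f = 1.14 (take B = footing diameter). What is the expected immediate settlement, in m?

Immediate (elastic) settlement: S_e = q·B·(1−ν²)/E_s · I_f.
S_e = 197 × 2.5 × (1 − 0.27²) / 42500 × 1.14
    = 197 × 2.5 × 0.9271 / 42500 × 1.14
    = 0.01225 m

S_e ≈ 0.0122 m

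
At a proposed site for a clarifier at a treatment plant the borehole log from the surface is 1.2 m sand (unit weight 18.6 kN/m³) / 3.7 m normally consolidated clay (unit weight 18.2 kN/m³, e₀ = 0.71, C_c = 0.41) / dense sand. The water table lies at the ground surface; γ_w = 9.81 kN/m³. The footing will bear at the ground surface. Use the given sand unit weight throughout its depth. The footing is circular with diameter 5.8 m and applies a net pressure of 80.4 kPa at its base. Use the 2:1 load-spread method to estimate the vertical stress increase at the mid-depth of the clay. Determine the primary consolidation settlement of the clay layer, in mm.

S_c ≈ 325 mm

Mid-depth of clay below the ground surface: z = 1.2 + 3.7/2 = 3.05 m.
Total vertical stress at mid-clay: σ_v = 18.6×1.2 + 18.2×1.85 = 55.99 kPa.
Pore pressure: u = 9.81×(3.05 − 0) = 29.921 kPa.
Initial effective stress: σ'_0 = σ_v − u = 55.99 − 29.921 = 26.069 kPa.
Stress increase at mid-clay by the 2:1 spreading method:
Δσ ≈ qD²/(D+z)² = 80.4×5.8²/(5.8+3.05)² = 34.532 kPa
Final effective stress: σ'_f = σ'_0 + Δσ = 26.069 + 34.532 = 60.601 kPa.
Normally consolidated clay, so the full stress increment lies on the virgin compression line:
S_c = C_c·H/(1+e₀)·log₁₀(σ'_f/σ'_0) = 0.41×3.7/(1+0.71)×log₁₀(60.601/26.069)
    = 0.88713 × 0.36636 = 0.325 m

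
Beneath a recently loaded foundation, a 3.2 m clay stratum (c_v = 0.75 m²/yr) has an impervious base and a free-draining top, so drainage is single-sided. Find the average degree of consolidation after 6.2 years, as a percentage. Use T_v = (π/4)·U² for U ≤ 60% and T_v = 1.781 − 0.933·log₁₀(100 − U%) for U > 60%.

Drainage path length: H_d = H = 3.2 m (single drainage).
T_v = c_v·t/H_d² = 0.75×6.2/3.2² = 0.4541.
T_v = 0.4541 corresponds to the U > 60% branch:
U = 1 − 10^((1.781 − T_v)/0.933)/100 = 0.7356

U ≈ 73.6 %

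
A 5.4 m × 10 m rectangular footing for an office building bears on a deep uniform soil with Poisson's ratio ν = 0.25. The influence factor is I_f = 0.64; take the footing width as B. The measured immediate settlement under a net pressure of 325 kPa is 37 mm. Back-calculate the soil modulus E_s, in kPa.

E_s ≈ 28500 kPa

S_e = q·B·(1−ν²)/E_s · I_f  ⇒  E_s = q·B·(1−ν²)·I_f / S_e.
E_s = 325 × 5.4 × 0.9375 × 0.64 / 0.037 = 28460 kPa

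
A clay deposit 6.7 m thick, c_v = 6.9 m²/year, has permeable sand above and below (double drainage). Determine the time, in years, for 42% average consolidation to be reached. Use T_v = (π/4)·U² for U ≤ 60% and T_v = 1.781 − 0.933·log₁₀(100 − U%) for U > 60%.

t ≈ 0.225 years

Drainage path length: H_d = H/2 = 3.35 m (double drainage).
U ≤ 60%: T_v = (π/4)·U² = (π/4)×0.42² = 0.13854.
t = T_v·H_d²/c_v = 0.13854×3.35²/6.9 = 0.2253 years.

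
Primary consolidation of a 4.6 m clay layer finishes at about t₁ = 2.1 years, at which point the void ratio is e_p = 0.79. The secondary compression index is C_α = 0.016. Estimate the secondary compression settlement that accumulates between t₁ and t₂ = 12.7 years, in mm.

Secondary compression: S_s = C_α·H/(1+e_p)·log₁₀(t₂/t₁)
S_s = 0.016×4.6/(1+0.79)×log₁₀(12.7/2.1)
    = 0.04112 × 0.7816 = 0.03214 m

S_s ≈ 32.1 mm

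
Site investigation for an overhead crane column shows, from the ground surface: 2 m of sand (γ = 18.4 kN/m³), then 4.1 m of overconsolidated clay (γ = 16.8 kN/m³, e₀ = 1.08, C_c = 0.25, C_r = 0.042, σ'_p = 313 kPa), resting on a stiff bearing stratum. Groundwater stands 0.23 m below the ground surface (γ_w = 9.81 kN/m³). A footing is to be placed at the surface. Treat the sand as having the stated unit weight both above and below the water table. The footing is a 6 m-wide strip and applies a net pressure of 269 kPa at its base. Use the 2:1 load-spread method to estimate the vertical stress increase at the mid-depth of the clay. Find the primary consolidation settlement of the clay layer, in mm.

S_c ≈ 62.9 mm

Mid-depth of clay below the ground surface: z = 2 + 4.1/2 = 4.05 m.
Total vertical stress at mid-clay: σ_v = 18.4×2 + 16.8×2.05 = 71.24 kPa.
Pore pressure: u = 9.81×(4.05 − 0.23) = 37.474 kPa.
Initial effective stress: σ'_0 = σ_v − u = 71.24 − 37.474 = 33.766 kPa.
Stress increase at mid-clay by the 2:1 spreading method:
Δσ = qB/(B+z) = 269×6/(6+4.05) = 160.6 kPa
Final effective stress: σ'_f = 33.766 + 160.6 = 194.37 kPa.
σ'_f = 194.37 ≤ σ'_p = 313 kPa, so the clay remains overconsolidated and only the recompression index applies:
S_c = C_r·H/(1+e₀)·log₁₀(σ'_f/σ'_0) = 0.042×4.1/2.08×log₁₀(194.37/33.766)
    = 0.08279 × 0.76015 = 0.06293 m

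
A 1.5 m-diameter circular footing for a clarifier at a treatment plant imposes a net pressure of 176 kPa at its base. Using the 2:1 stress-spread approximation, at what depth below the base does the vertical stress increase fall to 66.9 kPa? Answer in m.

z ≈ 0.933 m

2:1 spreading — at depth z the loaded area has grown by z in each plan dimension:
qD²/(D+z)² = Δσ_z ⇒ z = D(√(q/Δσ_z) − 1) = 1.5×(√(176/66.9) − 1) = 0.933 m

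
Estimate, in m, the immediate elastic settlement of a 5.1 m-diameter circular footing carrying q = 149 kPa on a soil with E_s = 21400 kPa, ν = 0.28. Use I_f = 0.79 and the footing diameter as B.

Immediate (elastic) settlement: S_e = q·B·(1−ν²)/E_s · I_f.
S_e = 149 × 5.1 × (1 − 0.28²) / 21400 × 0.79
    = 149 × 5.1 × 0.9216 / 21400 × 0.79
    = 0.02585 m

S_e ≈ 0.0259 m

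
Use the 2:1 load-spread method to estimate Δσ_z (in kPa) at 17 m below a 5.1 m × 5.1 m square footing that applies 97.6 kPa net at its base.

By the 2:1 method the load spreads at 1 horizontal : 2 vertical, so at depth z the loaded area has grown by z in each plan dimension:
Δσ = qBL/((B+z)(L+z)) = 97.6×5.1×5.1/((5.1+17)(5.1+17)) = 5.1976 kPa

Δσ_z ≈ 5.2 kPa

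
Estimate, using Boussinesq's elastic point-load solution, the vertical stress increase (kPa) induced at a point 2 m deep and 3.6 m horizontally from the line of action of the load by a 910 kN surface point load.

Boussinesq vertical stress below a point load on an elastic half-space:
Δσ_z = 3P/(2πz²) · [1 + (r/z)²]^(−5/2)
r/z = 3.6/2 = 1.8; [1+(r/z)²]^(−5/2) = 0.027014.
Δσ_z = 3×910/(2π×2²) × 0.027014 = 108.62 × 0.027014 = 2.934 kPa

Δσ_z ≈ 2.93 kPa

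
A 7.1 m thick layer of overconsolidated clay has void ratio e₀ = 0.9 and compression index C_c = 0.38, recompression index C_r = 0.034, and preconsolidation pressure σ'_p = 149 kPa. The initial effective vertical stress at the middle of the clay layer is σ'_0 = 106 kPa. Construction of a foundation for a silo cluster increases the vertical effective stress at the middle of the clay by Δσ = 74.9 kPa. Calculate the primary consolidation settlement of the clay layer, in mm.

S_c ≈ 138 mm

Final effective stress: σ'_f = 106 + 74.9 = 180.9 kPa.
σ'_f = 180.9 > σ'_p = 149 kPa, so the stress path crosses the preconsolidation pressure — recompression up to σ'_p, then virgin compression beyond:
S_c = H/(1+e₀)·[C_r·log₁₀(σ'_p/σ'_0) + C_c·log₁₀(σ'_f/σ'_p)]
    = 7.1/1.9 × [0.034×log₁₀(149/106) + 0.38×log₁₀(180.9/149)]
    = 3.7368 × [0.0050279 + 0.032016] = 0.1384 m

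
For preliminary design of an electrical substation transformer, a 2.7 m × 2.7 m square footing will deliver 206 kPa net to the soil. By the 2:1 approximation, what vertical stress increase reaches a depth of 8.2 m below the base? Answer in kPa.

By the 2:1 method the load spreads at 1 horizontal : 2 vertical, so at depth z the loaded area has grown by z in each plan dimension:
Δσ = qBL/((B+z)(L+z)) = 206×2.7×2.7/((2.7+8.2)(2.7+8.2)) = 12.64 kPa

Δσ_z ≈ 12.6 kPa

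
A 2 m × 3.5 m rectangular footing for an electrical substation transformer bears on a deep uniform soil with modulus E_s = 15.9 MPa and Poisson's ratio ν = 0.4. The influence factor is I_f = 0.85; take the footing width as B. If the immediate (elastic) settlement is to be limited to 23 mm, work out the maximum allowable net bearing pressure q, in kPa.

q ≈ 256 kPa

E_s = 15.9 MPa = 15900 kPa.
S_e = q·B·(1−ν²)/E_s · I_f  ⇒  q = S_e·E_s / (B·(1−ν²)·I_f).
q = 0.023 × 15900 / (2 × 0.84 × 0.85) = 256.1 kPa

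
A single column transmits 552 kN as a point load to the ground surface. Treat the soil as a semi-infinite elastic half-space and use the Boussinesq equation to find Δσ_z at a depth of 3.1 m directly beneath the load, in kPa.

Δσ_z ≈ 27.4 kPa

Boussinesq vertical stress below a point load on an elastic half-space:
Δσ_z = 3P/(2πz²) · [1 + (r/z)²]^(−5/2)
r/z = 0/3.1 = 0; [1+(r/z)²]^(−5/2) = 1.
Δσ_z = 3×552/(2π×3.1²) × 1 = 27.426 × 1 = 27.43 kPa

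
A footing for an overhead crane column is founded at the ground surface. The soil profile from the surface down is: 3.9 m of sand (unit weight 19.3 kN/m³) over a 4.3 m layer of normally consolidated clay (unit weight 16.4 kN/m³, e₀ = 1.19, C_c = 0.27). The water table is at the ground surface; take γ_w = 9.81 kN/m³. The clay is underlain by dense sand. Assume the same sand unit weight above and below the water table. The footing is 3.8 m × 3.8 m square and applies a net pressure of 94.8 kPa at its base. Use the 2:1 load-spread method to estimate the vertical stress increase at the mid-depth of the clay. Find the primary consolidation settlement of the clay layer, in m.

Mid-depth of clay below the ground surface: z = 3.9 + 4.3/2 = 6.05 m.
Total vertical stress at mid-clay: σ_v = 19.3×3.9 + 16.4×2.15 = 110.53 kPa.
Pore pressure: u = 9.81×(6.05 − 0) = 59.351 kPa.
Initial effective stress: σ'_0 = σ_v − u = 110.53 − 59.351 = 51.179 kPa.
Stress increase at mid-clay by the 2:1 spreading method:
Δσ = qBL/((B+z)(L+z)) = 94.8×3.8×3.8/((3.8+6.05)(3.8+6.05)) = 14.109 kPa
Final effective stress: σ'_f = σ'_0 + Δσ = 51.179 + 14.109 = 65.288 kPa.
Normally consolidated clay, so the full stress increment lies on the virgin compression line:
S_c = C_c·H/(1+e₀)·log₁₀(σ'_f/σ'_0) = 0.27×4.3/(1+1.19)×log₁₀(65.288/51.179)
    = 0.53014 × 0.10574 = 0.05606 m

S_c ≈ 0.0561 m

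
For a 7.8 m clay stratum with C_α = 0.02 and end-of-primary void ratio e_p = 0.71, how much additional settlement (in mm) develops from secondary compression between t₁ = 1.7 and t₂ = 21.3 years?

S_s ≈ 100 mm

Secondary compression: S_s = C_α·H/(1+e_p)·log₁₀(t₂/t₁)
S_s = 0.02×7.8/(1+0.71)×log₁₀(21.3/1.7)
    = 0.09123 × 1.098 = 0.1002 m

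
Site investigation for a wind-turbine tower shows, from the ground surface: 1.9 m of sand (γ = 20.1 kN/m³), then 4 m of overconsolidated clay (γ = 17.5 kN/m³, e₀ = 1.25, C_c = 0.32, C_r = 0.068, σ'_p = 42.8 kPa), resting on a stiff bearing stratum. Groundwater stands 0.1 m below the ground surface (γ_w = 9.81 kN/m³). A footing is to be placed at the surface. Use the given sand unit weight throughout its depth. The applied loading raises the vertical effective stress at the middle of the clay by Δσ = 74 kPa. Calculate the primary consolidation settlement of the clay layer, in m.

S_c ≈ 0.242 m

Mid-depth of clay below the ground surface: z = 1.9 + 4/2 = 3.9 m.
Total vertical stress at mid-clay: σ_v = 20.1×1.9 + 17.5×2 = 73.19 kPa.
Pore pressure: u = 9.81×(3.9 − 0.1) = 37.278 kPa.
Initial effective stress: σ'_0 = σ_v − u = 73.19 − 37.278 = 35.912 kPa.
Final effective stress: σ'_f = 35.912 + 74 = 109.91 kPa.
σ'_f = 109.91 > σ'_p = 42.8 kPa, so the stress path crosses the preconsolidation pressure — recompression up to σ'_p, then virgin compression beyond:
S_c = H/(1+e₀)·[C_r·log₁₀(σ'_p/σ'_0) + C_c·log₁₀(σ'_f/σ'_p)]
    = 4/2.25 × [0.068×log₁₀(42.8/35.912) + 0.32×log₁₀(109.91/42.8)]
    = 1.7778 × [0.0051819 + 0.13107] = 0.2422 m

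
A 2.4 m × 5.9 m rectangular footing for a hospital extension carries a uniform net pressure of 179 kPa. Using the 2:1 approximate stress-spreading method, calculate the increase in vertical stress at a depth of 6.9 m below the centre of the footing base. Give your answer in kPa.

Δσ_z ≈ 21.3 kPa

By the 2:1 method the load spreads at 1 horizontal : 2 vertical, so at depth z the loaded area has grown by z in each plan dimension:
Δσ = qBL/((B+z)(L+z)) = 179×2.4×5.9/((2.4+6.9)(5.9+6.9)) = 21.292 kPa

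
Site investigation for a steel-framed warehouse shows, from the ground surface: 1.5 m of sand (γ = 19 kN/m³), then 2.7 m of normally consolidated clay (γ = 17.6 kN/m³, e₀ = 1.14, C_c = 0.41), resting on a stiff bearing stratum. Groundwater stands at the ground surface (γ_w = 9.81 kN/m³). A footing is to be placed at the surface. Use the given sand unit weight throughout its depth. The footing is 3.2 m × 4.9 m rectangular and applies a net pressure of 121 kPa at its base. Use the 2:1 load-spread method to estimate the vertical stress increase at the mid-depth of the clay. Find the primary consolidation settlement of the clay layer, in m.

S_c ≈ 0.22 m

Mid-depth of clay below the ground surface: z = 1.5 + 2.7/2 = 2.85 m.
Total vertical stress at mid-clay: σ_v = 19×1.5 + 17.6×1.35 = 52.26 kPa.
Pore pressure: u = 9.81×(2.85 − 0) = 27.959 kPa.
Initial effective stress: σ'_0 = σ_v − u = 52.26 − 27.959 = 24.301 kPa.
Stress increase at mid-clay by the 2:1 spreading method:
Δσ = qBL/((B+z)(L+z)) = 121×3.2×4.9/((3.2+2.85)(4.9+2.85)) = 40.465 kPa
Final effective stress: σ'_f = σ'_0 + Δσ = 24.301 + 40.465 = 64.766 kPa.
Normally consolidated clay, so the full stress increment lies on the virgin compression line:
S_c = C_c·H/(1+e₀)·log₁₀(σ'_f/σ'_0) = 0.41×2.7/(1+1.14)×log₁₀(64.766/24.301)
    = 0.51729 × 0.42572 = 0.2202 m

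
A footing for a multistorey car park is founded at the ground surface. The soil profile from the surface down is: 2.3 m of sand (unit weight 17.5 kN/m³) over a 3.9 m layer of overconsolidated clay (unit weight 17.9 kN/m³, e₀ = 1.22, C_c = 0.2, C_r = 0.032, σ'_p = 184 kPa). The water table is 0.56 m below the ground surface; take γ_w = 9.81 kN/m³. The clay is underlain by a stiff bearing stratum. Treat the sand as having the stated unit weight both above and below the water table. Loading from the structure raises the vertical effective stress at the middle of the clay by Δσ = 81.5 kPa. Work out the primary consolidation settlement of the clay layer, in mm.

S_c ≈ 27.6 mm

Mid-depth of clay below the ground surface: z = 2.3 + 3.9/2 = 4.25 m.
Total vertical stress at mid-clay: σ_v = 17.5×2.3 + 17.9×1.95 = 75.155 kPa.
Pore pressure: u = 9.81×(4.25 − 0.56) = 36.199 kPa.
Initial effective stress: σ'_0 = σ_v − u = 75.155 − 36.199 = 38.956 kPa.
Final effective stress: σ'_f = 38.956 + 81.5 = 120.46 kPa.
σ'_f = 120.46 ≤ σ'_p = 184 kPa, so the clay remains overconsolidated and only the recompression index applies:
S_c = C_r·H/(1+e₀)·log₁₀(σ'_f/σ'_0) = 0.032×3.9/2.22×log₁₀(120.46/38.956)
    = 0.056218 × 0.49027 = 0.02756 m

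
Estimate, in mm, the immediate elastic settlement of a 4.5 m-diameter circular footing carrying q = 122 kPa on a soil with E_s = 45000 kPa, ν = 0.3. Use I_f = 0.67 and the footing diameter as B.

Immediate (elastic) settlement: S_e = q·B·(1−ν²)/E_s · I_f.
S_e = 122 × 4.5 × (1 − 0.3²) / 45000 × 0.67
    = 122 × 4.5 × 0.91 / 45000 × 0.67
    = 0.007438 m = 7.438 mm

S_e ≈ 7.44 mm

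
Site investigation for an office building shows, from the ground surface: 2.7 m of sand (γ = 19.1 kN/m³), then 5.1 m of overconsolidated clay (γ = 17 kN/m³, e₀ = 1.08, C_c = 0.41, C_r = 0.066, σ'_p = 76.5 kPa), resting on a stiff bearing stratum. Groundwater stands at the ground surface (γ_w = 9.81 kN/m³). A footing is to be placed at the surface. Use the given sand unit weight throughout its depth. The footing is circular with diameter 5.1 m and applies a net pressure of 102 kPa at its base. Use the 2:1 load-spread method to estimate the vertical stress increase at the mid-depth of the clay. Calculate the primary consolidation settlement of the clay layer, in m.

Mid-depth of clay below the ground surface: z = 2.7 + 5.1/2 = 5.25 m.
Total vertical stress at mid-clay: σ_v = 19.1×2.7 + 17×2.55 = 94.92 kPa.
Pore pressure: u = 9.81×(5.25 − 0) = 51.503 kPa.
Initial effective stress: σ'_0 = σ_v − u = 94.92 − 51.503 = 43.417 kPa.
Stress increase at mid-clay by the 2:1 spreading method:
Δσ ≈ qD²/(D+z)² = 102×5.1²/(5.1+5.25)² = 24.766 kPa
Final effective stress: σ'_f = 43.417 + 24.766 = 68.183 kPa.
σ'_f = 68.183 ≤ σ'_p = 76.5 kPa, so the clay remains overconsolidated and only the recompression index applies:
S_c = C_r·H/(1+e₀)·log₁₀(σ'_f/σ'_0) = 0.066×5.1/2.08×log₁₀(68.183/43.417)
    = 0.16183 × 0.19602 = 0.03172 m

S_c ≈ 0.0317 m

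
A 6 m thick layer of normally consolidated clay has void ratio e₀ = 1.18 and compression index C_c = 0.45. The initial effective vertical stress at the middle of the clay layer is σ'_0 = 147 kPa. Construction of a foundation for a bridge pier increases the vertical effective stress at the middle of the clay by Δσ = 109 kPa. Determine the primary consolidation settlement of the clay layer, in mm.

S_c ≈ 298 mm

Final effective stress: σ'_f = σ'_0 + Δσ = 147 + 109 = 256 kPa.
Normally consolidated clay, so the full stress increment lies on the virgin compression line:
S_c = C_c·H/(1+e₀)·log₁₀(σ'_f/σ'_0) = 0.45×6/(1+1.18)×log₁₀(256/147)
    = 1.2385 × 0.24092 = 0.2984 m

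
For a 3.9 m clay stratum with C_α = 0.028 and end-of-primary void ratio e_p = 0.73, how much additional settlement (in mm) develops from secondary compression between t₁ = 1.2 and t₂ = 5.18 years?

Secondary compression: S_s = C_α·H/(1+e_p)·log₁₀(t₂/t₁)
S_s = 0.028×3.9/(1+0.73)×log₁₀(5.18/1.2)
    = 0.06312 × 0.6351 = 0.04009 m

S_s ≈ 40.1 mm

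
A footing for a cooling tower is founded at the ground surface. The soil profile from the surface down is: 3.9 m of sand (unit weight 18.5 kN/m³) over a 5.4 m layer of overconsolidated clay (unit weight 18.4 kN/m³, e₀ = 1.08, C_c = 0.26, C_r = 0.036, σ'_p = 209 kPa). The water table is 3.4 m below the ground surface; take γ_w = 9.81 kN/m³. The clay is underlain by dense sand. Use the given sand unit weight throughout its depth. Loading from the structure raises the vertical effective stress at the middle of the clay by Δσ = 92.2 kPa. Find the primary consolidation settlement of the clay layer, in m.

Mid-depth of clay below the ground surface: z = 3.9 + 5.4/2 = 6.6 m.
Total vertical stress at mid-clay: σ_v = 18.5×3.9 + 18.4×2.7 = 121.83 kPa.
Pore pressure: u = 9.81×(6.6 − 3.4) = 31.392 kPa.
Initial effective stress: σ'_0 = σ_v − u = 121.83 − 31.392 = 90.438 kPa.
Final effective stress: σ'_f = 90.438 + 92.2 = 182.64 kPa.
σ'_f = 182.64 ≤ σ'_p = 209 kPa, so the clay remains overconsolidated and only the recompression index applies:
S_c = C_r·H/(1+e₀)·log₁₀(σ'_f/σ'_0) = 0.036×5.4/2.08×log₁₀(182.64/90.438)
    = 0.093463 × 0.30524 = 0.02853 m

S_c ≈ 0.0285 m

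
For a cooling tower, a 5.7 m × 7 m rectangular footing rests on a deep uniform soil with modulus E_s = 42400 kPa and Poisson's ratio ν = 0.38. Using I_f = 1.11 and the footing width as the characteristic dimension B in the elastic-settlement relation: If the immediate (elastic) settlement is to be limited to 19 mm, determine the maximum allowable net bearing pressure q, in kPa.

S_e = q·B·(1−ν²)/E_s · I_f  ⇒  q = S_e·E_s / (B·(1−ν²)·I_f).
q = 0.019 × 42400 / (5.7 × 0.8556 × 1.11) = 148.8 kPa

q ≈ 149 kPa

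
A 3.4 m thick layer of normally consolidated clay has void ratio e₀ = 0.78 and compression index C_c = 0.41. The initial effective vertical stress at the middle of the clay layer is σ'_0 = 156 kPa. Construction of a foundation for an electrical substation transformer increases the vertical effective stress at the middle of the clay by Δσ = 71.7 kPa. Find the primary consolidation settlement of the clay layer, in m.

S_c ≈ 0.129 m

Final effective stress: σ'_f = σ'_0 + Δσ = 156 + 71.7 = 227.7 kPa.
Normally consolidated clay, so the full stress increment lies on the virgin compression line:
S_c = C_c·H/(1+e₀)·log₁₀(σ'_f/σ'_0) = 0.41×3.4/(1+0.78)×log₁₀(227.7/156)
    = 0.78315 × 0.16424 = 0.1286 m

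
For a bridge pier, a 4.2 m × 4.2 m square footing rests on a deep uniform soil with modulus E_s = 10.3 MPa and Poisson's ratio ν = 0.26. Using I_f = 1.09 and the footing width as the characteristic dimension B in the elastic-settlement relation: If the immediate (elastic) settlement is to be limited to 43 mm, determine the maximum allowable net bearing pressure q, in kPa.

E_s = 10.3 MPa = 10300 kPa.
S_e = q·B·(1−ν²)/E_s · I_f  ⇒  q = S_e·E_s / (B·(1−ν²)·I_f).
q = 0.043 × 10300 / (4.2 × 0.9324 × 1.09) = 103.8 kPa

q ≈ 104 kPa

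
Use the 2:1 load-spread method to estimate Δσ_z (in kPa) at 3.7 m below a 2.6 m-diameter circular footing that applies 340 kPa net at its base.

Δσ_z ≈ 57.9 kPa

By the 2:1 method the load spreads at 1 horizontal : 2 vertical, so at depth z the loaded area has grown by z in each plan dimension:
Δσ ≈ qD²/(D+z)² = 340×2.6²/(2.6+3.7)² = 57.909 kPa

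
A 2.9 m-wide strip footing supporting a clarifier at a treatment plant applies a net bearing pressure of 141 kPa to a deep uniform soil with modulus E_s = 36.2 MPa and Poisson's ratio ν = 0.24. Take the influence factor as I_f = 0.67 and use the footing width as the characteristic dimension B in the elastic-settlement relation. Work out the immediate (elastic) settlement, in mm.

S_e ≈ 7.13 mm

Immediate (elastic) settlement: S_e = q·B·(1−ν²)/E_s · I_f.
E_s = 36.2 MPa = 36200 kPa.
S_e = 141 × 2.9 × (1 − 0.24²) / 36200 × 0.67
    = 141 × 2.9 × 0.9424 / 36200 × 0.67
    = 0.007132 m = 7.132 mm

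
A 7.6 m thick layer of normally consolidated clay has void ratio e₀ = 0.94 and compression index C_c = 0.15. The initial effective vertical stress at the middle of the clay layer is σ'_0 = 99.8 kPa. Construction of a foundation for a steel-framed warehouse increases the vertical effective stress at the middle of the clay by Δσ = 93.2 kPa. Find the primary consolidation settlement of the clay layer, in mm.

S_c ≈ 168 mm

Final effective stress: σ'_f = σ'_0 + Δσ = 99.8 + 93.2 = 193 kPa.
Normally consolidated clay, so the full stress increment lies on the virgin compression line:
S_c = C_c·H/(1+e₀)·log₁₀(σ'_f/σ'_0) = 0.15×7.6/(1+0.94)×log₁₀(193/99.8)
    = 0.58763 × 0.28643 = 0.1683 m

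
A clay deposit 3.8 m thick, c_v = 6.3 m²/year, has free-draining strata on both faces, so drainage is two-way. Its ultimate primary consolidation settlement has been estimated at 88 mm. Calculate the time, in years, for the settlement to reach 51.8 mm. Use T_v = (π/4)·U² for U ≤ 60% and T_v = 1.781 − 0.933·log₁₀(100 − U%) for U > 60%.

t ≈ 0.156 years

Drainage path length: H_d = H/2 = 1.9 m (double drainage).
U = S(t)/S_ult = 51.8/88 = 0.5886.
U ≤ 60%: T_v = (π/4)·U² = (π/4)×0.58864² = 0.27213.
t = T_v·H_d²/c_v = 0.27213×1.9²/6.3 = 0.1559 years.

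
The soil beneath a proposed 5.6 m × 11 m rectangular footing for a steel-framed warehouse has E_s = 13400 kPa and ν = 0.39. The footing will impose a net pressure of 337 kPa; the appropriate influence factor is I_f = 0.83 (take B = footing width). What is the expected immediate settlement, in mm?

S_e ≈ 99.1 mm

Immediate (elastic) settlement: S_e = q·B·(1−ν²)/E_s · I_f.
S_e = 337 × 5.6 × (1 − 0.39²) / 13400 × 0.83
    = 337 × 5.6 × 0.8479 / 13400 × 0.83
    = 0.09911 m = 99.11 mm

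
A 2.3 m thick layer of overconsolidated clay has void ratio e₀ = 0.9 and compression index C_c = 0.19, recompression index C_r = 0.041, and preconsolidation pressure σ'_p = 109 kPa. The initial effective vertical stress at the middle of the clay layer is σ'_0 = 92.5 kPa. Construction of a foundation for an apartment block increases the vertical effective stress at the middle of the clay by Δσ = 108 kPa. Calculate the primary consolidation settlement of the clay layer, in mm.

S_c ≈ 64.4 mm

Final effective stress: σ'_f = 92.5 + 108 = 200.5 kPa.
σ'_f = 200.5 > σ'_p = 109 kPa, so the stress path crosses the preconsolidation pressure — recompression up to σ'_p, then virgin compression beyond:
S_c = H/(1+e₀)·[C_r·log₁₀(σ'_p/σ'_0) + C_c·log₁₀(σ'_f/σ'_p)]
    = 2.3/1.9 × [0.041×log₁₀(109/92.5) + 0.19×log₁₀(200.5/109)]
    = 1.2105 × [0.0029227 + 0.050291] = 0.06442 m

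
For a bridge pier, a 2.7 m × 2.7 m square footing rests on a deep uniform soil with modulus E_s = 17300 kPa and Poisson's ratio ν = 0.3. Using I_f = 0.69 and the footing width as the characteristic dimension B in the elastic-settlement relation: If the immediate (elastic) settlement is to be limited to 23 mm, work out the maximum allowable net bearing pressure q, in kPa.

S_e = q·B·(1−ν²)/E_s · I_f  ⇒  q = S_e·E_s / (B·(1−ν²)·I_f).
q = 0.023 × 17300 / (2.7 × 0.91 × 0.69) = 234.7 kPa

q ≈ 235 kPa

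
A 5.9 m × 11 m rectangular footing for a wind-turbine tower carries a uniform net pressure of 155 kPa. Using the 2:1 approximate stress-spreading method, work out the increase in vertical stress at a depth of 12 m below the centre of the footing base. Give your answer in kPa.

Δσ_z ≈ 24.4 kPa

By the 2:1 method the load spreads at 1 horizontal : 2 vertical, so at depth z the loaded area has grown by z in each plan dimension:
Δσ = qBL/((B+z)(L+z)) = 155×5.9×11/((5.9+12)(11+12)) = 24.434 kPa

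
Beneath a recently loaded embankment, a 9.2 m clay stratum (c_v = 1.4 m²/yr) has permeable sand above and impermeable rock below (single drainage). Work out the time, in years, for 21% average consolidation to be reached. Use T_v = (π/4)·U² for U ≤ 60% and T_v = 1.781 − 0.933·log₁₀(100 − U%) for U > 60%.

Drainage path length: H_d = H = 9.2 m (single drainage).
U ≤ 60%: T_v = (π/4)·U² = (π/4)×0.21² = 0.034636.
t = T_v·H_d²/c_v = 0.034636×9.2²/1.4 = 2.094 years.

t ≈ 2.09 years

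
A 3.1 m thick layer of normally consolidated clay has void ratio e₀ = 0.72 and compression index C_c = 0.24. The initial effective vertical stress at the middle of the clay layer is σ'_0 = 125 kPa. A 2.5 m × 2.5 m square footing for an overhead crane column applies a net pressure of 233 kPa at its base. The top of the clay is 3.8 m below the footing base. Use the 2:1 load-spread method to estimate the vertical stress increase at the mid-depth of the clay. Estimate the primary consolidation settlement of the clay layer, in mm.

Mid-depth of clay below the footing base: z = 3.8 + 3.1/2 = 5.35 m.
Stress increase at mid-clay by the 2:1 spreading method:
Δσ = qBL/((B+z)(L+z)) = 233×2.5×2.5/((2.5+5.35)(2.5+5.35)) = 23.632 kPa
Final effective stress: σ'_f = σ'_0 + Δσ = 125 + 23.632 = 148.63 kPa.
Normally consolidated clay, so the full stress increment lies on the virgin compression line:
S_c = C_c·H/(1+e₀)·log₁₀(σ'_f/σ'_0) = 0.24×3.1/(1+0.72)×log₁₀(148.63/125)
    = 0.43256 × 0.075196 = 0.03253 m

S_c ≈ 32.5 mm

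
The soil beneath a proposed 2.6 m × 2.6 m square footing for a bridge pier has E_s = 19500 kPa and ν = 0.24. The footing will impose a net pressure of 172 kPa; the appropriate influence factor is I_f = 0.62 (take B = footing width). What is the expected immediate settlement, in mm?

S_e ≈ 13.4 mm

Immediate (elastic) settlement: S_e = q·B·(1−ν²)/E_s · I_f.
S_e = 172 × 2.6 × (1 − 0.24²) / 19500 × 0.62
    = 172 × 2.6 × 0.9424 / 19500 × 0.62
    = 0.0134 m = 13.4 mm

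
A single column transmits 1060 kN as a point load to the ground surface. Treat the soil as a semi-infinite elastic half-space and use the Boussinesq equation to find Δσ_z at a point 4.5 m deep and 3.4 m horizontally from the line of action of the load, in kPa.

Boussinesq vertical stress below a point load on an elastic half-space:
Δσ_z = 3P/(2πz²) · [1 + (r/z)²]^(−5/2)
r/z = 3.4/4.5 = 0.75556; [1+(r/z)²]^(−5/2) = 0.32334.
Δσ_z = 3×1060/(2π×4.5²) × 0.32334 = 24.993 × 0.32334 = 8.081 kPa

Δσ_z ≈ 8.08 kPa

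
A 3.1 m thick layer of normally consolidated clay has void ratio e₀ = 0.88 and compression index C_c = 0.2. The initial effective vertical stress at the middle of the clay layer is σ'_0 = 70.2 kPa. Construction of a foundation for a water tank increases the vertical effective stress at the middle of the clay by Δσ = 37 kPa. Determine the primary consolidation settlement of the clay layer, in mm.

S_c ≈ 60.6 mm

Final effective stress: σ'_f = σ'_0 + Δσ = 70.2 + 37 = 107.2 kPa.
Normally consolidated clay, so the full stress increment lies on the virgin compression line:
S_c = C_c·H/(1+e₀)·log₁₀(σ'_f/σ'_0) = 0.2×3.1/(1+0.88)×log₁₀(107.2/70.2)
    = 0.32979 × 0.18386 = 0.06064 m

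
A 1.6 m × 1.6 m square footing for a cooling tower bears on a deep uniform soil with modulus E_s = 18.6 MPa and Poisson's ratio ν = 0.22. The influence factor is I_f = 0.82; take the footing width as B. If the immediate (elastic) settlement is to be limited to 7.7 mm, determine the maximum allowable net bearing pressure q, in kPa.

q ≈ 115 kPa

E_s = 18.6 MPa = 18600 kPa.
S_e = q·B·(1−ν²)/E_s · I_f  ⇒  q = S_e·E_s / (B·(1−ν²)·I_f).
q = 0.0077 × 18600 / (1.6 × 0.9516 × 0.82) = 114.7 kPa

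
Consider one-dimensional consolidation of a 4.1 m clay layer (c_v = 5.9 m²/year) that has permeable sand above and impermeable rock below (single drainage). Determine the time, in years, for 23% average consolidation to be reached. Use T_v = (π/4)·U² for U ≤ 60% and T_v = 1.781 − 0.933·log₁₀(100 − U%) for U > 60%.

t ≈ 0.118 years

Drainage path length: H_d = H = 4.1 m (single drainage).
U ≤ 60%: T_v = (π/4)·U² = (π/4)×0.23² = 0.041548.
t = T_v·H_d²/c_v = 0.041548×4.1²/5.9 = 0.1184 years.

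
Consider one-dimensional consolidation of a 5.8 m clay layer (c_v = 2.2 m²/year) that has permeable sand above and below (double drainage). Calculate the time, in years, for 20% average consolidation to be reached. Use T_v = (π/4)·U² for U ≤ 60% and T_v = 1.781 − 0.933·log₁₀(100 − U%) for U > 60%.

Drainage path length: H_d = H/2 = 2.9 m (double drainage).
U ≤ 60%: T_v = (π/4)·U² = (π/4)×0.2² = 0.031416.
t = T_v·H_d²/c_v = 0.031416×2.9²/2.2 = 0.1201 years.

t ≈ 0.12 years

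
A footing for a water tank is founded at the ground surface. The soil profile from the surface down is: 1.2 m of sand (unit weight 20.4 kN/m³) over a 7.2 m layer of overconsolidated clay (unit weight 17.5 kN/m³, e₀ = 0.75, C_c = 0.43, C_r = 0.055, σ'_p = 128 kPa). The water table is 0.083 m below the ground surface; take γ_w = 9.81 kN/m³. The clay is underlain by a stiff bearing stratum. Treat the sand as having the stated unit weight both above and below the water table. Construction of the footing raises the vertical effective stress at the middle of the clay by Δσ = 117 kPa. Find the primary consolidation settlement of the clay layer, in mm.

Mid-depth of clay below the ground surface: z = 1.2 + 7.2/2 = 4.8 m.
Total vertical stress at mid-clay: σ_v = 20.4×1.2 + 17.5×3.6 = 87.48 kPa.
Pore pressure: u = 9.81×(4.8 − 0.083) = 46.274 kPa.
Initial effective stress: σ'_0 = σ_v − u = 87.48 − 46.274 = 41.206 kPa.
Final effective stress: σ'_f = 41.206 + 117 = 158.21 kPa.
σ'_f = 158.21 > σ'_p = 128 kPa, so the stress path crosses the preconsolidation pressure — recompression up to σ'_p, then virgin compression beyond:
S_c = H/(1+e₀)·[C_r·log₁₀(σ'_p/σ'_0) + C_c·log₁₀(σ'_f/σ'_p)]
    = 7.2/1.75 × [0.055×log₁₀(128/41.206) + 0.43×log₁₀(158.21/128)]
    = 4.1143 × [0.027074 + 0.03957] = 0.2742 m

S_c ≈ 274 mm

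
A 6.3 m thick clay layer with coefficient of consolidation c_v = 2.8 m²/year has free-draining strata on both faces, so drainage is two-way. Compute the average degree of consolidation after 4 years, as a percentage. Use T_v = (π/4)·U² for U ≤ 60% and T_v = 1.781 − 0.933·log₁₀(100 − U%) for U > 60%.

U ≈ 95 %

Drainage path length: H_d = H/2 = 3.15 m (double drainage).
T_v = c_v·t/H_d² = 2.8×4/3.15² = 1.1287.
T_v = 1.1287 corresponds to the U > 60% branch:
U = 1 − 10^((1.781 − T_v)/0.933)/100 = 0.95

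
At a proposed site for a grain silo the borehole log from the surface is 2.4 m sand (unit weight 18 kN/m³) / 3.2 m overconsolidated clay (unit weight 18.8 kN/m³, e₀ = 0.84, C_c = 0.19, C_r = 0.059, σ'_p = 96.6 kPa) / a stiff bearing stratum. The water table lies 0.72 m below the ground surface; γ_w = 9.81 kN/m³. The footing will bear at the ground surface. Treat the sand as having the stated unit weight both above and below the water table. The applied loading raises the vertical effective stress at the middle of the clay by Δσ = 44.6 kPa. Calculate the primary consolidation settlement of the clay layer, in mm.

S_c ≈ 32.7 mm

Mid-depth of clay below the ground surface: z = 2.4 + 3.2/2 = 4 m.
Total vertical stress at mid-clay: σ_v = 18×2.4 + 18.8×1.6 = 73.28 kPa.
Pore pressure: u = 9.81×(4 − 0.72) = 32.177 kPa.
Initial effective stress: σ'_0 = σ_v − u = 73.28 − 32.177 = 41.103 kPa.
Final effective stress: σ'_f = 41.103 + 44.6 = 85.703 kPa.
σ'_f = 85.703 ≤ σ'_p = 96.6 kPa, so the clay remains overconsolidated and only the recompression index applies:
S_c = C_r·H/(1+e₀)·log₁₀(σ'_f/σ'_0) = 0.059×3.2/1.84×log₁₀(85.703/41.103)
    = 0.10261 × 0.31912 = 0.03274 m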